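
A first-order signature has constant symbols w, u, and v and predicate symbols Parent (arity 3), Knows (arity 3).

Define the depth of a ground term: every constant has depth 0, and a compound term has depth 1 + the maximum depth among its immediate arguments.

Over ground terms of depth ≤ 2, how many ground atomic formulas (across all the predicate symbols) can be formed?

54

First count ground terms of depth ≤ 2.
With no function symbols every ground term is a constant, so there are exactly 3 ground terms at every depth bound.
N_0 = 3
N_1 = 3
N_2 = 3
So |H| = 3.
Ground atoms are formed by filling each argument slot of a predicate with a term from H, so an r-ary predicate gives |H|^r atoms:
  Parent: 3^3 = 27;  Knows: 3^3 = 27
Total ground atoms: 27 + 27 = 54.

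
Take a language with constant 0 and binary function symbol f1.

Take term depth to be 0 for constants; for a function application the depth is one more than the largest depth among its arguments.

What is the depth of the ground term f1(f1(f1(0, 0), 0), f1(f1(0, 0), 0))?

depth(f1(0, 0)) = 1 + max(0, 0) = 1
depth(f1(f1(0, 0), 0)) = 1 + max(1, 0) = 2
depth(f1(f1(f1(0, 0), 0), f1(f1(0, 0), 0))) = 1 + max(2, 2) = 3

3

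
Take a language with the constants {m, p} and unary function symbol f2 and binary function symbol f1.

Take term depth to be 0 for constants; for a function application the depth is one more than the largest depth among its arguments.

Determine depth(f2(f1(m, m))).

depth(f1(m, m)) = 1 + max(0, 0) = 1
depth(f2(f1(m, m))) = 1 + depth(f1(m, m)) = 1 + 1 = 2

2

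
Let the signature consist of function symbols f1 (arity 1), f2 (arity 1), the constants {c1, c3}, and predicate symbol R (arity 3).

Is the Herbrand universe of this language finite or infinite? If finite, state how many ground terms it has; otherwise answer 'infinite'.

infinite

The signature has at least one function symbol (f1, arity 1) and at least one constant (c1).
Iterating f1 gives infinitely many distinct ground terms: c1, f1(c1), f1(f1(c1)), ...
So the Herbrand universe is infinite.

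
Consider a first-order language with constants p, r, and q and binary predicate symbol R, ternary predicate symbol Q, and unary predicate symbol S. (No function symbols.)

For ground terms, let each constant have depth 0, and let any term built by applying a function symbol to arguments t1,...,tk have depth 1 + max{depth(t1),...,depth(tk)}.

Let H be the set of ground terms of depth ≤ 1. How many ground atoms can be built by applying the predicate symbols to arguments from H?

39

First count ground terms of depth ≤ 1.
With no function symbols every ground term is a constant, so there are exactly 3 ground terms at every depth bound.
N_0 = 3
N_1 = 3
So |H| = 3.
For each predicate symbol, the number of ground atoms is |H| raised to its arity; summing:
  R: 3^2 = 9;  Q: 3^3 = 27;  S: 3
Total ground atoms: 9 + 27 + 3 = 39.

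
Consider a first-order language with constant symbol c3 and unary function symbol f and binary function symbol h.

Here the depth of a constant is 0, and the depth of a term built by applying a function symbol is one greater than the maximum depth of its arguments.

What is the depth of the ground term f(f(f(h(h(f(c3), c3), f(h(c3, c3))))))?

depth(f(c3)) = 1 + depth(c3) = 1 + 0 = 1
depth(h(f(c3), c3)) = 1 + max(1, 0) = 2
depth(h(c3, c3)) = 1 + max(0, 0) = 1
depth(f(h(c3, c3))) = 1 + depth(h(c3, c3)) = 1 + 1 = 2
depth(h(h(f(c3), c3), f(h(c3, c3)))) = 1 + max(2, 2) = 3
depth(f(h(h(f(c3), c3), f(h(c3, c3))))) = 1 + depth(h(h(f(c3), c3), f(h(c3, c3)))) = 1 + 3 = 4
depth(f(f(h(h(f(c3), c3), f(h(c3, c3)))))) = 1 + depth(f(h(h(f(c3), c3), f(h(c3, c3))))) = 1 + 4 = 5
depth(f(f(f(h(h(f(c3), c3), f(h(c3, c3))))))) = 1 + depth(f(f(h(h(f(c3), c3), f(h(c3, c3)))))) = 1 + 5 = 6

6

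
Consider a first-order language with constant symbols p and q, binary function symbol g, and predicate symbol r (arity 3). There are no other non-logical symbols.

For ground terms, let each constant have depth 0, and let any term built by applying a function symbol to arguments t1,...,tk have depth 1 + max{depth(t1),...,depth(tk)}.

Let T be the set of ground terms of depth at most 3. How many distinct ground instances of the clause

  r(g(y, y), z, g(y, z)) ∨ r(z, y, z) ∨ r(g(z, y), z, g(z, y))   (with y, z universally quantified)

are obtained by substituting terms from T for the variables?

2090916

Ground terms of depth ≤ 3:
  Let N_k count ground terms of depth at most k. Each non-constant term of depth ≤ k is some function symbol applied to depth-≤(k−1) arguments, giving N_k = 2 + N_{k-1}^2.
  N_0 = 2
  N_1 = 2 + 2^2 = 6
  N_2 = 2 + 6^2 = 38
  N_3 = 2 + 38^2 = 1446
So there are 1446 ground terms available for substitution.
There are 2 variables to instantiate (y, z), each occurring in at least one literal, so different choices give different ground instances.
Number of ground instances = 1446^2 = 2090916.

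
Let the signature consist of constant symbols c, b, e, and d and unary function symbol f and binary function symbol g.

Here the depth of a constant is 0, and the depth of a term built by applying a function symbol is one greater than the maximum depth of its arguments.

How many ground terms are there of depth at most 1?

Let N_k count ground terms of depth at most k. Each non-constant term of depth ≤ k is some function symbol applied to depth-≤(k−1) arguments, giving N_k = 4 + N_{k-1} + N_{k-1}^2.
N_0 = 4
N_1 = 4 + 4 + 4^2 = 24

24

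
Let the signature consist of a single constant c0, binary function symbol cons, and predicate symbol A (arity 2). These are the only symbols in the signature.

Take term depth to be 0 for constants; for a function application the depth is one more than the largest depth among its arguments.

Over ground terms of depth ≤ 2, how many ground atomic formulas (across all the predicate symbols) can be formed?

25

First count ground terms of depth ≤ 2.
Count level by level. With function symbols cons/2, the terms of depth ≤ k are the 1 constant together with each function applied to depth-≤(k−1) tuples, so N_k = 1 + N_{k-1}^2.
N_0 = 1
N_1 = 1 + 1^2 = 2
N_2 = 1 + 2^2 = 5
Explicitly: c0, cons(c0, c0), cons(c0, cons(c0, c0)), cons(cons(c0, c0), c0), cons(cons(c0, c0), cons(c0, c0)).
So |H| = 5.
For each predicate symbol, the number of ground atoms is |H| raised to its arity; summing:
  A: 5^2 = 25
Total ground atoms: 25.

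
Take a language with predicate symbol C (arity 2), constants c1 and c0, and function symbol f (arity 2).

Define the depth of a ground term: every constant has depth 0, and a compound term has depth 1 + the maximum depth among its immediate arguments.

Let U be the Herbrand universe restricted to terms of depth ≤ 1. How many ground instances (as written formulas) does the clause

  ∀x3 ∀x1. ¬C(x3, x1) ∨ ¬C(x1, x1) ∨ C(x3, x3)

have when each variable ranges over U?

36

Ground terms of depth ≤ 1:
  Count level by level. With function symbols f/2, the terms of depth ≤ k are the 2 constants together with each function applied to depth-≤(k−1) tuples, so N_k = 2 + N_{k-1}^2.
  N_0 = 2
  N_1 = 2 + 2^2 = 6
  Explicitly: c1, c0, f(c1, c1), f(c1, c0), f(c0, c1), f(c0, c0).
So there are 6 ground terms available for substitution.
Each of x3, x1 ranges independently over the available ground terms, and distinct assignments produce distinct instances.
Number of ground instances = 6^2 = 36.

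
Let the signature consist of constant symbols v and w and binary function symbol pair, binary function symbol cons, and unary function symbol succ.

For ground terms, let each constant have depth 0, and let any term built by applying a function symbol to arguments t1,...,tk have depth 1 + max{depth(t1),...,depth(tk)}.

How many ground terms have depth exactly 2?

If N_k denotes the number of depth-≤k ground terms, the 2 constants give N_0 = 2, and each function symbol of arity r contributes N_{k-1}^r new terms at level k: N_k = 2 + N_{k-1}^2 + N_{k-1}^2 + N_{k-1}.
N_0 = 2
N_1 = 2 + 2^2 + 2^2 + 2 = 12
N_2 = 2 + 12^2 + 12^2 + 12 = 302
Terms of depth exactly 2: N_2 − N_1 = 302 − 12 = 290.

290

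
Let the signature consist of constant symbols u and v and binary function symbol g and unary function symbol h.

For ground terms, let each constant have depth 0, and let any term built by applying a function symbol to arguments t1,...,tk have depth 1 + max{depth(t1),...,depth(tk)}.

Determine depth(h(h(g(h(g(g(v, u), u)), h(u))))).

6

depth(g(v, u)) = 1 + max(0, 0) = 1
depth(g(g(v, u), u)) = 1 + max(1, 0) = 2
depth(h(g(g(v, u), u))) = 1 + depth(g(g(v, u), u)) = 1 + 2 = 3
depth(h(u)) = 1 + depth(u) = 1 + 0 = 1
depth(g(h(g(g(v, u), u)), h(u))) = 1 + max(3, 1) = 4
depth(h(g(h(g(g(v, u), u)), h(u)))) = 1 + depth(g(h(g(g(v, u), u)), h(u))) = 1 + 4 = 5
depth(h(h(g(h(g(g(v, u), u)), h(u))))) = 1 + depth(h(g(h(g(g(v, u), u)), h(u)))) = 1 + 5 = 6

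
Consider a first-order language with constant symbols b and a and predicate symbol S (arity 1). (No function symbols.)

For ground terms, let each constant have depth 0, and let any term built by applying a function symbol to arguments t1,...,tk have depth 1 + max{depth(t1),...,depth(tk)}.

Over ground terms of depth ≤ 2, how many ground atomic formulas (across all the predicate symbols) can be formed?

2

First count ground terms of depth ≤ 2.
With no function symbols every ground term is a constant, so there are exactly 2 ground terms at every depth bound.
N_0 = 2
N_1 = 2
N_2 = 2
So |H| = 2.
Each predicate of arity r yields |H|^r ground atoms (one per choice of an r-tuple from H):
  S: 2
Total ground atoms: 2.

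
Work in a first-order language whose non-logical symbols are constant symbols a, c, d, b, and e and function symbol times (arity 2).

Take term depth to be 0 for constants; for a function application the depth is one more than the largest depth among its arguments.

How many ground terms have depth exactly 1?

25

If N_k denotes the number of depth-≤k ground terms, the 5 constants give N_0 = 5, and each function symbol of arity r contributes N_{k-1}^r new terms at level k: N_k = 5 + N_{k-1}^2.
N_0 = 5
N_1 = 5 + 5^2 = 30
Terms of depth exactly 1: N_1 − N_0 = 30 − 5 = 25.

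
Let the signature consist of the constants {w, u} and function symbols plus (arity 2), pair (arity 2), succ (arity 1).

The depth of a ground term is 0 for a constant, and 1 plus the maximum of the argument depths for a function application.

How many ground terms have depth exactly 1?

If N_k denotes the number of depth-≤k ground terms, the 2 constants give N_0 = 2, and each function symbol of arity r contributes N_{k-1}^r new terms at level k: N_k = 2 + N_{k-1}^2 + N_{k-1}^2 + N_{k-1}.
N_0 = 2
N_1 = 2 + 2^2 + 2^2 + 2 = 12
Terms of depth exactly 1: N_1 − N_0 = 12 − 2 = 10.

10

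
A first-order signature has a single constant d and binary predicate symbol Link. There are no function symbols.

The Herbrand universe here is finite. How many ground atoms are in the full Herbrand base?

1

With no function symbols, the Herbrand universe is just the 1 constant.
Ground atoms per predicate: Link: 1^2 = 1.
Herbrand base size = 1 = 1.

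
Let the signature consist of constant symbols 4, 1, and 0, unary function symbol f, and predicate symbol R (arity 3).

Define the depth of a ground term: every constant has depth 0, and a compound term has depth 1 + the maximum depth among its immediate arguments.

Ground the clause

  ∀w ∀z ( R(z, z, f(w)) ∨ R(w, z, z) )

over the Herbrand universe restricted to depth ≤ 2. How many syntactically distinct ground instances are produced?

Ground terms of depth ≤ 2:
  If N_k denotes the number of depth-≤k ground terms, the 3 constants give N_0 = 3, and each function symbol of arity r contributes N_{k-1}^r new terms at level k: N_k = 3 + N_{k-1}.
  N_0 = 3
  N_1 = 3 + 3 = 6
  N_2 = 3 + 6 = 9
  Explicitly: 4, 1, 0, f(4), f(1), f(0), f(f(4)), f(f(1)), f(f(0)).
So there are 9 ground terms available for substitution.
The clause has 2 distinct variables (w, z), each appearing in the body. In the free term algebra distinct substitutions yield syntactically distinct ground instances.
Number of ground instances = 9^2 = 81.

81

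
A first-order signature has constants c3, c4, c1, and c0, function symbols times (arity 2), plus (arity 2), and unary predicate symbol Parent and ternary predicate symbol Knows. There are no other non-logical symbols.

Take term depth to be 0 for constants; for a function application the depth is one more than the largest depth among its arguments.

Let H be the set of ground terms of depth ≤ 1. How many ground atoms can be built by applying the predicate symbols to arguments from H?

First count ground terms of depth ≤ 1.
Let N_k = |{terms of depth ≤ k}|. Then N_0 = 4 and N_k = 4 + N_{k-1}^2 + N_{k-1}^2 for k ≥ 1 (one summand per function symbol, arity giving the exponent).
N_0 = 4
N_1 = 4 + 4^2 + 4^2 = 36
So |H| = 36.
For each predicate symbol, the number of ground atoms is |H| raised to its arity; summing:
  Parent: 36;  Knows: 36^3 = 46656
Total ground atoms: 36 + 46656 = 46692.

46692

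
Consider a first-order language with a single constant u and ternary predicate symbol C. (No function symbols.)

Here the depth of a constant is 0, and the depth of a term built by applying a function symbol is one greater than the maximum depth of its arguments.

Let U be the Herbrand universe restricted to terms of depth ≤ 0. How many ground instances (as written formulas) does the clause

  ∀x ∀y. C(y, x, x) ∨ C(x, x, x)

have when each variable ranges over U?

Ground terms of depth ≤ 0:
  With no function symbols every ground term is a constant, so there is exactly 1 ground term at every depth bound.
  N_0 = 1
  Explicitly: u.
So there is exactly 1 ground term available for substitution.
There are 2 variables to instantiate (x, y), each occurring in at least one literal, so different choices give different ground instances.
Number of ground instances = 1^2 = 1.

1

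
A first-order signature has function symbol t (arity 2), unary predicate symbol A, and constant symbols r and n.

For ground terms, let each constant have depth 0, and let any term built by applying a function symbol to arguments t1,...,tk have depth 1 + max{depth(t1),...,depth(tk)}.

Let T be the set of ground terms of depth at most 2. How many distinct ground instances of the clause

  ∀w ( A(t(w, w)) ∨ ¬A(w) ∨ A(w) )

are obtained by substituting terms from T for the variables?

38

Ground terms of depth ≤ 2:
  Count level by level. With function symbols t/2, the terms of depth ≤ k are the 2 constants together with each function applied to depth-≤(k−1) tuples, so N_k = 2 + N_{k-1}^2.
  N_0 = 2
  N_1 = 2 + 2^2 = 6
  N_2 = 2 + 6^2 = 38
So there are 38 ground terms available for substitution.
The variable w ranges independently over the available ground terms, and distinct assignments produce distinct instances.
Number of ground instances = 38.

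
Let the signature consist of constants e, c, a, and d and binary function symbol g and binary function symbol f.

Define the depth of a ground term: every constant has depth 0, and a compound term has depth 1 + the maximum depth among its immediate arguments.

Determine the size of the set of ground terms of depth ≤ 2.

If N_k denotes the number of depth-≤k ground terms, the 4 constants give N_0 = 4, and each function symbol of arity r contributes N_{k-1}^r new terms at level k: N_k = 4 + N_{k-1}^2 + N_{k-1}^2.
N_0 = 4
N_1 = 4 + 4^2 + 4^2 = 36
N_2 = 4 + 36^2 + 36^2 = 2596

2596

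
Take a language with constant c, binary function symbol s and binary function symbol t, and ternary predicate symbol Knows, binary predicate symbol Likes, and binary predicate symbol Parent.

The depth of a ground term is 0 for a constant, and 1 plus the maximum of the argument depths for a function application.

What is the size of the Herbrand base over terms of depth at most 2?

First count ground terms of depth ≤ 2.
If N_k denotes the number of depth-≤k ground terms, the 1 constant gives N_0 = 1, and each function symbol of arity r contributes N_{k-1}^r new terms at level k: N_k = 1 + N_{k-1}^2 + N_{k-1}^2.
N_0 = 1
N_1 = 1 + 1^2 + 1^2 = 3
N_2 = 1 + 3^2 + 3^2 = 19
So |H| = 19.
Each predicate of arity r yields |H|^r ground atoms (one per choice of an r-tuple from H):
  Knows: 19^3 = 6859;  Likes: 19^2 = 361;  Parent: 19^2 = 361
Total ground atoms: 6859 + 361 + 361 = 7581.

7581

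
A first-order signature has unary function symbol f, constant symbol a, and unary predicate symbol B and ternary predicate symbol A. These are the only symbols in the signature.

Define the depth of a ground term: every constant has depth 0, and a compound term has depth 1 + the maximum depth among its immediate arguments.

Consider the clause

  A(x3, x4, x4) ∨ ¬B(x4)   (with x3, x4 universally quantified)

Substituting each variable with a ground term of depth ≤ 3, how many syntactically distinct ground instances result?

Ground terms of depth ≤ 3:
  If N_k denotes the number of depth-≤k ground terms, the 1 constant gives N_0 = 1, and each function symbol of arity r contributes N_{k-1}^r new terms at level k: N_k = 1 + N_{k-1}.
  N_0 = 1
  N_1 = 1 + 1 = 2
  N_2 = 1 + 2 = 3
  N_3 = 1 + 3 = 4
  Explicitly: a, f(a), f(f(a)), f(f(f(a))).
So there are 4 ground terms available for substitution.
There are 2 variables to instantiate (x3, x4), each occurring in at least one literal, so different choices give different ground instances.
Number of ground instances = 4^2 = 16.

16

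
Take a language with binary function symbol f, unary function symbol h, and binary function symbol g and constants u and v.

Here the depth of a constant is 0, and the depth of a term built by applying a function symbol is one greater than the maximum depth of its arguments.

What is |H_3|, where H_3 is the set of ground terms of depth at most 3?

Let N_k = |{terms of depth ≤ k}|. Then N_0 = 2 and N_k = 2 + N_{k-1}^2 + N_{k-1} + N_{k-1}^2 for k ≥ 1 (one summand per function symbol, arity giving the exponent).
N_0 = 2
N_1 = 2 + 2^2 + 2 + 2^2 = 12
N_2 = 2 + 12^2 + 12 + 12^2 = 302
N_3 = 2 + 302^2 + 302 + 302^2 = 182712

182712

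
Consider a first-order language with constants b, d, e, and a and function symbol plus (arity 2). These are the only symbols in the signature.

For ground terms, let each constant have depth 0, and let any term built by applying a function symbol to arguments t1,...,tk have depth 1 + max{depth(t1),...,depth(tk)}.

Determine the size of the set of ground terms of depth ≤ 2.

Count level by level. With function symbols plus/2, the terms of depth ≤ k are the 4 constants together with each function applied to depth-≤(k−1) tuples, so N_k = 4 + N_{k-1}^2.
N_0 = 4
N_1 = 4 + 4^2 = 20
N_2 = 4 + 20^2 = 404

404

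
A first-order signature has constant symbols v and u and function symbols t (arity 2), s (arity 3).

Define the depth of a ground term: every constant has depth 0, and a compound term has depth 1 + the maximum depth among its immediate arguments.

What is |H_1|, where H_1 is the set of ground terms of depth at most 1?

If N_k denotes the number of depth-≤k ground terms, the 2 constants give N_0 = 2, and each function symbol of arity r contributes N_{k-1}^r new terms at level k: N_k = 2 + N_{k-1}^2 + N_{k-1}^3.
N_0 = 2
N_1 = 2 + 2^2 + 2^3 = 14

14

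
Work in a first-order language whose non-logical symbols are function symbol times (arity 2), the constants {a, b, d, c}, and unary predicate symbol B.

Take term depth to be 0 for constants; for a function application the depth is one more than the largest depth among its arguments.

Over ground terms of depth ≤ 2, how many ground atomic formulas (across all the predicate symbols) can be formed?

404

First count ground terms of depth ≤ 2.
Let N_k count ground terms of depth at most k. Each non-constant term of depth ≤ k is some function symbol applied to depth-≤(k−1) arguments, giving N_k = 4 + N_{k-1}^2.
N_0 = 4
N_1 = 4 + 4^2 = 20
N_2 = 4 + 20^2 = 404
So |H| = 404.
For each predicate symbol, the number of ground atoms is |H| raised to its arity; summing:
  B: 404
Total ground atoms: 404.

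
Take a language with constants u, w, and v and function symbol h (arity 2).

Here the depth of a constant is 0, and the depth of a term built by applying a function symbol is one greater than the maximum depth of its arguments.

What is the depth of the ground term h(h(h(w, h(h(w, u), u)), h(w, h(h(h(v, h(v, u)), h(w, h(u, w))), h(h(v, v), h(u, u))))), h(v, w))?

depth(h(w, u)) = 1 + max(0, 0) = 1
depth(h(h(w, u), u)) = 1 + max(1, 0) = 2
depth(h(w, h(h(w, u), u))) = 1 + max(0, 2) = 3
depth(h(v, u)) = 1 + max(0, 0) = 1
depth(h(v, h(v, u))) = 1 + max(0, 1) = 2
depth(h(u, w)) = 1 + max(0, 0) = 1
depth(h(w, h(u, w))) = 1 + max(0, 1) = 2
depth(h(h(v, h(v, u)), h(w, h(u, w)))) = 1 + max(2, 2) = 3
depth(h(v, v)) = 1 + max(0, 0) = 1
depth(h(u, u)) = 1 + max(0, 0) = 1
depth(h(h(v, v), h(u, u))) = 1 + max(1, 1) = 2
depth(h(h(h(v, h(v, u)), h(w, h(u, w))), h(h(v, v), h(u, u)))) = 1 + max(3, 2) = 4
depth(h(w, h(h(h(v, h(v, u)), h(w, h(u, w))), h(h(v, v), h(u, u))))) = 1 + max(0, 4) = 5
depth(h(h(w, h(h(w, u), u)), h(w, h(h(h(v, h(v, u)), h(w, h(u, w))), h(h(v, v), h(u, u)))))) = 1 + max(3, 5) = 6
depth(h(v, w)) = 1 + max(0, 0) = 1
depth(h(h(h(w, h(h(w, u), u)), h(w, h(h(h(v, h(v, u)), h(w, h(u, w))), h(h(v, v), h(u, u))))), h(v, w))) = 1 + max(6, 1) = 7

7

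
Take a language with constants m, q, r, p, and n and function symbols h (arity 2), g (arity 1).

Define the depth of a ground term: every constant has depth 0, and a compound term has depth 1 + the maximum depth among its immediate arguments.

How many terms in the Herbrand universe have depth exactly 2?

Count level by level. With function symbols h/2, g/1, the terms of depth ≤ k are the 5 constants together with each function applied to depth-≤(k−1) tuples, so N_k = 5 + N_{k-1}^2 + N_{k-1}.
N_0 = 5
N_1 = 5 + 5^2 + 5 = 35
N_2 = 5 + 35^2 + 35 = 1265
Terms of depth exactly 2: N_2 − N_1 = 1265 − 35 = 1230.

1230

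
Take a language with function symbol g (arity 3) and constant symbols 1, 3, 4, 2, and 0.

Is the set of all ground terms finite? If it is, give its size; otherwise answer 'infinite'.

The signature has at least one function symbol (g, arity 3) and at least one constant (1).
Iterating g gives infinitely many distinct ground terms: 1, g(1, 1, 1), g(g(1, 1, 1), g(1, 1, 1), g(1, 1, 1)), ...
So the Herbrand universe is infinite.

infinite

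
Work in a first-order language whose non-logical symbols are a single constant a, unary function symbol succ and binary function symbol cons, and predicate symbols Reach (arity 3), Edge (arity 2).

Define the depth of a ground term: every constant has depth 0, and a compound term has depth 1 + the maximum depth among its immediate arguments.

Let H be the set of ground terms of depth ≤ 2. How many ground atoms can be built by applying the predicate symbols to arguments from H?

2366

First count ground terms of depth ≤ 2.
If N_k denotes the number of depth-≤k ground terms, the 1 constant gives N_0 = 1, and each function symbol of arity r contributes N_{k-1}^r new terms at level k: N_k = 1 + N_{k-1} + N_{k-1}^2.
N_0 = 1
N_1 = 1 + 1 + 1^2 = 3
N_2 = 1 + 3 + 3^2 = 13
So |H| = 13.
Ground atoms are formed by filling each argument slot of a predicate with a term from H, so an r-ary predicate gives |H|^r atoms:
  Reach: 13^3 = 2197;  Edge: 13^2 = 169
Total ground atoms: 2197 + 169 = 2366.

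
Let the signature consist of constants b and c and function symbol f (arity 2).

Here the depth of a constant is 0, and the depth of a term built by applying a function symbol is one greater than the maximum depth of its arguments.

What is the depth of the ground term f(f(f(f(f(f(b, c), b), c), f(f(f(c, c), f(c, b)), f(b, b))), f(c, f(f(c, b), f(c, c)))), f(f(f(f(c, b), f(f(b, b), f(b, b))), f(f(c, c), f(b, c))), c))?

depth(f(b, c)) = 1 + max(0, 0) = 1
depth(f(f(b, c), b)) = 1 + max(1, 0) = 2
depth(f(f(f(b, c), b), c)) = 1 + max(2, 0) = 3
depth(f(c, c)) = 1 + max(0, 0) = 1
depth(f(c, b)) = 1 + max(0, 0) = 1
depth(f(f(c, c), f(c, b))) = 1 + max(1, 1) = 2
depth(f(b, b)) = 1 + max(0, 0) = 1
depth(f(f(f(c, c), f(c, b)), f(b, b))) = 1 + max(2, 1) = 3
depth(f(f(f(f(b, c), b), c), f(f(f(c, c), f(c, b)), f(b, b)))) = 1 + max(3, 3) = 4
depth(f(f(c, b), f(c, c))) = 1 + max(1, 1) = 2
depth(f(c, f(f(c, b), f(c, c)))) = 1 + max(0, 2) = 3
depth(f(f(f(f(f(b, c), b), c), f(f(f(c, c), f(c, b)), f(b, b))), f(c, f(f(c, b), f(c, c))))) = 1 + max(4, 3) = 5
depth(f(f(b, b), f(b, b))) = 1 + max(1, 1) = 2
depth(f(f(c, b), f(f(b, b), f(b, b)))) = 1 + max(1, 2) = 3
depth(f(f(c, c), f(b, c))) = 1 + max(1, 1) = 2
depth(f(f(f(c, b), f(f(b, b), f(b, b))), f(f(c, c), f(b, c)))) = 1 + max(3, 2) = 4
depth(f(f(f(f(c, b), f(f(b, b), f(b, b))), f(f(c, c), f(b, c))), c)) = 1 + max(4, 0) = 5
depth(f(f(f(f(f(f(b, c), b), c), f(f(f(c, c), f(c, b)), f(b, b))), f(c, f(f(c, b), f(c, c)))), f(f(f(f(c, b), f(f(b, b), f(b, b))), f(f(c, c), f(b, c))), c))) = 1 + max(5, 5) = 6

6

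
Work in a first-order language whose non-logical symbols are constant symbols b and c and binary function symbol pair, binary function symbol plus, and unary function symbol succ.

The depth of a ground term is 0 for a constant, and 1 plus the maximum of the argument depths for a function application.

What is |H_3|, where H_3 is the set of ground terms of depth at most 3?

182712

If N_k denotes the number of depth-≤k ground terms, the 2 constants give N_0 = 2, and each function symbol of arity r contributes N_{k-1}^r new terms at level k: N_k = 2 + N_{k-1}^2 + N_{k-1}^2 + N_{k-1}.
N_0 = 2
N_1 = 2 + 2^2 + 2^2 + 2 = 12
N_2 = 2 + 12^2 + 12^2 + 12 = 302
N_3 = 2 + 302^2 + 302^2 + 302 = 182712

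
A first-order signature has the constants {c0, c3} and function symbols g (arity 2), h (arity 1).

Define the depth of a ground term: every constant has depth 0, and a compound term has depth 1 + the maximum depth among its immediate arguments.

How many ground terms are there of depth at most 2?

74

Write N_k for the number of ground terms of depth ≤ k. A term of depth ≤ k is either a constant or a function symbol applied to arguments of depth ≤ k−1, so N_k = 2 + N_{k-1}^2 + N_{k-1}.
N_0 = 2
N_1 = 2 + 2^2 + 2 = 8
N_2 = 2 + 8^2 + 8 = 74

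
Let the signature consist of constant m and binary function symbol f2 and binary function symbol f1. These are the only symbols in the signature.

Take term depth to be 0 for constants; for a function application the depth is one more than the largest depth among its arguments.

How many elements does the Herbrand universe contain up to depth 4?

Count level by level. With function symbols f2/2, f1/2, the terms of depth ≤ k are the 1 constant together with each function applied to depth-≤(k−1) tuples, so N_k = 1 + N_{k-1}^2 + N_{k-1}^2.
N_0 = 1
N_1 = 1 + 1^2 + 1^2 = 3
N_2 = 1 + 3^2 + 3^2 = 19
N_3 = 1 + 19^2 + 19^2 = 723
N_4 = 1 + 723^2 + 723^2 = 1045459

1045459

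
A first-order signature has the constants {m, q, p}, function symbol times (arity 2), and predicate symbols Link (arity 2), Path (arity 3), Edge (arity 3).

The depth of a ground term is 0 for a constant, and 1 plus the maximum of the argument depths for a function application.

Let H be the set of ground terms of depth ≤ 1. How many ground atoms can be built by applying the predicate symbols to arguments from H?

First count ground terms of depth ≤ 1.
Let N_k count ground terms of depth at most k. Each non-constant term of depth ≤ k is some function symbol applied to depth-≤(k−1) arguments, giving N_k = 3 + N_{k-1}^2.
N_0 = 3
N_1 = 3 + 3^2 = 12
Explicitly: m, q, p, times(m, m), times(m, q), times(m, p), times(q, m), times(q, q), times(q, p), times(p, m), times(p, q), times(p, p).
So |H| = 12.
A ground atom is a predicate applied to a tuple of terms from H, so the count is the sum over predicates of |H|^arity:
  Link: 12^2 = 144;  Path: 12^3 = 1728;  Edge: 12^3 = 1728
Total ground atoms: 144 + 1728 + 1728 = 3600.

3600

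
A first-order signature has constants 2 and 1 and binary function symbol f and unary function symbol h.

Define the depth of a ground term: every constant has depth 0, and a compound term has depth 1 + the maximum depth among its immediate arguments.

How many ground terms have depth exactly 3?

If N_k denotes the number of depth-≤k ground terms, the 2 constants give N_0 = 2, and each function symbol of arity r contributes N_{k-1}^r new terms at level k: N_k = 2 + N_{k-1}^2 + N_{k-1}.
N_0 = 2
N_1 = 2 + 2^2 + 2 = 8
N_2 = 2 + 8^2 + 8 = 74
N_3 = 2 + 74^2 + 74 = 5552
Terms of depth exactly 3: N_3 − N_2 = 5552 − 74 = 5478.

5478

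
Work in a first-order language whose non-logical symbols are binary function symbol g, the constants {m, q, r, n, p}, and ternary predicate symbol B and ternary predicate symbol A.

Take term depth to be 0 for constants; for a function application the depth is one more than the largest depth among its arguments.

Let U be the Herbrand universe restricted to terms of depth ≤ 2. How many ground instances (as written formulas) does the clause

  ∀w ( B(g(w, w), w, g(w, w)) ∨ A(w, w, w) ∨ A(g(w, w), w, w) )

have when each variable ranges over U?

905

Ground terms of depth ≤ 2:
  Count level by level. With function symbols g/2, the terms of depth ≤ k are the 5 constants together with each function applied to depth-≤(k−1) tuples, so N_k = 5 + N_{k-1}^2.
  N_0 = 5
  N_1 = 5 + 5^2 = 30
  N_2 = 5 + 30^2 = 905
So there are 905 ground terms available for substitution.
There is 1 variable to instantiate (w),  occurring in at least one literal, so different choices give different ground instances.
Number of ground instances = 905.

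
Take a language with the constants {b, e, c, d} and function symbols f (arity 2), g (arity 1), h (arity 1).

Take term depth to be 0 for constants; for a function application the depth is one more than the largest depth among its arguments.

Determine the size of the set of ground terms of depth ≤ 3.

Let N_k count ground terms of depth at most k. Each non-constant term of depth ≤ k is some function symbol applied to depth-≤(k−1) arguments, giving N_k = 4 + N_{k-1}^2 + N_{k-1} + N_{k-1}.
N_0 = 4
N_1 = 4 + 4^2 + 4 + 4 = 28
N_2 = 4 + 28^2 + 28 + 28 = 844
N_3 = 4 + 844^2 + 844 + 844 = 714028

714028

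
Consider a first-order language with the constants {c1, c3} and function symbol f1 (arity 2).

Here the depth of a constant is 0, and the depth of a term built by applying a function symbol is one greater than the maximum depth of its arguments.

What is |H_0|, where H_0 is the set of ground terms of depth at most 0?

Let N_k count ground terms of depth at most k. Each non-constant term of depth ≤ k is some function symbol applied to depth-≤(k−1) arguments, giving N_k = 2 + N_{k-1}^2.
N_0 = 2

2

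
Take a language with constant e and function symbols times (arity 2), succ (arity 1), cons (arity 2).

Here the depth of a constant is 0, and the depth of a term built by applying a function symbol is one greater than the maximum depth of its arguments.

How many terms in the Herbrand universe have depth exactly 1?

3

Write N_k for the number of ground terms of depth ≤ k. A term of depth ≤ k is either a constant or a function symbol applied to arguments of depth ≤ k−1, so N_k = 1 + N_{k-1}^2 + N_{k-1} + N_{k-1}^2.
N_0 = 1
N_1 = 1 + 1^2 + 1 + 1^2 = 4
Terms of depth exactly 1: N_1 − N_0 = 4 − 1 = 3.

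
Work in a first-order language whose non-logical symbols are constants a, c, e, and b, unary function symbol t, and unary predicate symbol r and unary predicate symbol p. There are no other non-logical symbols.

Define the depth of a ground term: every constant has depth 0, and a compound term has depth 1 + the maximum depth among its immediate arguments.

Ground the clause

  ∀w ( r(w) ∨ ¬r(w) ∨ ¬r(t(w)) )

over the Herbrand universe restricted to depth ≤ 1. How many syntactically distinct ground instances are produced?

Ground terms of depth ≤ 1:
  Count level by level. With function symbols t/1, the terms of depth ≤ k are the 4 constants together with each function applied to depth-≤(k−1) tuples, so N_k = 4 + N_{k-1}.
  N_0 = 4
  N_1 = 4 + 4 = 8
  Explicitly: a, c, e, b, t(a), t(c), t(e), t(b).
So there are 8 ground terms available for substitution.
The clause has 1 distinct variable (w), which appears in the body. In the free term algebra distinct substitutions yield syntactically distinct ground instances.
Number of ground instances = 8.

8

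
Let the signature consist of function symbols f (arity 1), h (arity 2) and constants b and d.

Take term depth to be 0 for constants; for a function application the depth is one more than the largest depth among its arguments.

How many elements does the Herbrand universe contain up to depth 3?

5552

Let N_k count ground terms of depth at most k. Each non-constant term of depth ≤ k is some function symbol applied to depth-≤(k−1) arguments, giving N_k = 2 + N_{k-1} + N_{k-1}^2.
N_0 = 2
N_1 = 2 + 2 + 2^2 = 8
N_2 = 2 + 8 + 8^2 = 74
N_3 = 2 + 74 + 74^2 = 5552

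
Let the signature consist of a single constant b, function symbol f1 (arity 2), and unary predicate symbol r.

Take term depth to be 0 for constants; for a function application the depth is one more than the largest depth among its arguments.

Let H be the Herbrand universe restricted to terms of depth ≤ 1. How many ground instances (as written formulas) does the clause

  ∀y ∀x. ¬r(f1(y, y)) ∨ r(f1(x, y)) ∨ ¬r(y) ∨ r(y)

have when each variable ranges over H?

4

Ground terms of depth ≤ 1:
  If N_k denotes the number of depth-≤k ground terms, the 1 constant gives N_0 = 1, and each function symbol of arity r contributes N_{k-1}^r new terms at level k: N_k = 1 + N_{k-1}^2.
  N_0 = 1
  N_1 = 1 + 1^2 = 2
So there are 2 ground terms available for substitution.
The body mentions every one of the 2 quantified variables; since ground terms form a free algebra, no two substitutions collapse to the same formula.
Number of ground instances = 2^2 = 4.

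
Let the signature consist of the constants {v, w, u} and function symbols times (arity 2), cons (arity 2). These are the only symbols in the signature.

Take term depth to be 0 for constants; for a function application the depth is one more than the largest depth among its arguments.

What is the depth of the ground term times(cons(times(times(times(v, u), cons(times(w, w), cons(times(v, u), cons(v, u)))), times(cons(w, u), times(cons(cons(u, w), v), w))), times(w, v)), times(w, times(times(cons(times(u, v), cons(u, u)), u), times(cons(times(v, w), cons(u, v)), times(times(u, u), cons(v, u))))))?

depth(times(v, u)) = 1 + max(0, 0) = 1
depth(times(w, w)) = 1 + max(0, 0) = 1
depth(cons(v, u)) = 1 + max(0, 0) = 1
depth(cons(times(v, u), cons(v, u))) = 1 + max(1, 1) = 2
depth(cons(times(w, w), cons(times(v, u), cons(v, u)))) = 1 + max(1, 2) = 3
depth(times(times(v, u), cons(times(w, w), cons(times(v, u), cons(v, u))))) = 1 + max(1, 3) = 4
depth(cons(w, u)) = 1 + max(0, 0) = 1
depth(cons(u, w)) = 1 + max(0, 0) = 1
depth(cons(cons(u, w), v)) = 1 + max(1, 0) = 2
depth(times(cons(cons(u, w), v), w)) = 1 + max(2, 0) = 3
depth(times(cons(w, u), times(cons(cons(u, w), v), w))) = 1 + max(1, 3) = 4
depth(times(times(times(v, u), cons(times(w, w), cons(times(v, u), cons(v, u)))), times(cons(w, u), times(cons(cons(u, w), v), w)))) = 1 + max(4, 4) = 5
depth(times(w, v)) = 1 + max(0, 0) = 1
depth(cons(times(times(times(v, u), cons(times(w, w), cons(times(v, u), cons(v, u)))), times(cons(w, u), times(cons(cons(u, w), v), w))), times(w, v))) = 1 + max(5, 1) = 6
depth(times(u, v)) = 1 + max(0, 0) = 1
depth(cons(u, u)) = 1 + max(0, 0) = 1
depth(cons(times(u, v), cons(u, u))) = 1 + max(1, 1) = 2
depth(times(cons(times(u, v), cons(u, u)), u)) = 1 + max(2, 0) = 3
depth(times(v, w)) = 1 + max(0, 0) = 1
depth(cons(u, v)) = 1 + max(0, 0) = 1
depth(cons(times(v, w), cons(u, v))) = 1 + max(1, 1) = 2
depth(times(u, u)) = 1 + max(0, 0) = 1
depth(times(times(u, u), cons(v, u))) = 1 + max(1, 1) = 2
depth(times(cons(times(v, w), cons(u, v)), times(times(u, u), cons(v, u)))) = 1 + max(2, 2) = 3
depth(times(times(cons(times(u, v), cons(u, u)), u), times(cons(times(v, w), cons(u, v)), times(times(u, u), cons(v, u))))) = 1 + max(3, 3) = 4
depth(times(w, times(times(cons(times(u, v), cons(u, u)), u), times(cons(times(v, w), cons(u, v)), times(times(u, u), cons(v, u)))))) = 1 + max(0, 4) = 5
depth(times(cons(times(times(times(v, u), cons(times(w, w), cons(times(v, u), cons(v, u)))), times(cons(w, u), times(cons(cons(u, w), v), w))), times(w, v)), times(w, times(times(cons(times(u, v), cons(u, u)), u), times(cons(times(v, w), cons(u, v)), times(times(u, u), cons(v, u))))))) = 1 + max(6, 5) = 7

7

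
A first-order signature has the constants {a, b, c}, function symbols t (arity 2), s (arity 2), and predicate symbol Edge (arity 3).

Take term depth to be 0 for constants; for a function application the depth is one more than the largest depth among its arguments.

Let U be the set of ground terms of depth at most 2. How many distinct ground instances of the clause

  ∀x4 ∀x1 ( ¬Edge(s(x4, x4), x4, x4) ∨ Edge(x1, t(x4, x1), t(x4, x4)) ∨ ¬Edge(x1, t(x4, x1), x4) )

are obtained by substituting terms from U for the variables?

783225

Ground terms of depth ≤ 2:
  Let N_k count ground terms of depth at most k. Each non-constant term of depth ≤ k is some function symbol applied to depth-≤(k−1) arguments, giving N_k = 3 + N_{k-1}^2 + N_{k-1}^2.
  N_0 = 3
  N_1 = 3 + 3^2 + 3^2 = 21
  N_2 = 3 + 21^2 + 21^2 = 885
So there are 885 ground terms available for substitution.
The clause has 2 distinct variables (x4, x1), each appearing in the body. In the free term algebra distinct substitutions yield syntactically distinct ground instances.
Number of ground instances = 885^2 = 783225.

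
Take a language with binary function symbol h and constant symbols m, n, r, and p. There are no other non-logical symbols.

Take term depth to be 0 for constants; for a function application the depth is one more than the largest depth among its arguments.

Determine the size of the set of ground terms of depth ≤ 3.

Let N_k = |{terms of depth ≤ k}|. Then N_0 = 4 and N_k = 4 + N_{k-1}^2 for k ≥ 1 (one summand per function symbol, arity giving the exponent).
N_0 = 4
N_1 = 4 + 4^2 = 20
N_2 = 4 + 20^2 = 404
N_3 = 4 + 404^2 = 163220

163220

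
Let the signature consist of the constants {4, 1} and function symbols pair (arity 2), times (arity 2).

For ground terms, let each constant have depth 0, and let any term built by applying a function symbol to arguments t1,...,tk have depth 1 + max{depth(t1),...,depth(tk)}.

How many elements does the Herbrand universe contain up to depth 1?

Write N_k for the number of ground terms of depth ≤ k. A term of depth ≤ k is either a constant or a function symbol applied to arguments of depth ≤ k−1, so N_k = 2 + N_{k-1}^2 + N_{k-1}^2.
N_0 = 2
N_1 = 2 + 2^2 + 2^2 = 10

10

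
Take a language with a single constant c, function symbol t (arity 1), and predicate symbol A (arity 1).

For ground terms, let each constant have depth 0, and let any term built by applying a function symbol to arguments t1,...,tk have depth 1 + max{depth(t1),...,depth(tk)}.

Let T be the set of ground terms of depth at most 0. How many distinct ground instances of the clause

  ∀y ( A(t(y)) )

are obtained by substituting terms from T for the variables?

Ground terms of depth ≤ 0:
  Count level by level. With function symbols t/1, the terms of depth ≤ k are the 1 constant together with each function applied to depth-≤(k−1) tuples, so N_k = 1 + N_{k-1}.
  N_0 = 1
  Explicitly: c.
So there is exactly 1 ground term available for substitution.
The body mentions the single quantified variable y; since ground terms form a free algebra, no two substitutions collapse to the same formula.
Number of ground instances = 1.

1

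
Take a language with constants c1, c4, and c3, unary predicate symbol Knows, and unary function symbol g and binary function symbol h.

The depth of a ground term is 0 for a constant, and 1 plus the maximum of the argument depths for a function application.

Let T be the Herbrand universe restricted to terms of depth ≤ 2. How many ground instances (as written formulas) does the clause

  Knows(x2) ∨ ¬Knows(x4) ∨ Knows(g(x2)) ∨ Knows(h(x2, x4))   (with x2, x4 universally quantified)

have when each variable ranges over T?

Ground terms of depth ≤ 2:
  Let N_k = |{terms of depth ≤ k}|. Then N_0 = 3 and N_k = 3 + N_{k-1} + N_{k-1}^2 for k ≥ 1 (one summand per function symbol, arity giving the exponent).
  N_0 = 3
  N_1 = 3 + 3 + 3^2 = 15
  N_2 = 3 + 15 + 15^2 = 243
So there are 243 ground terms available for substitution.
The body mentions every one of the 2 quantified variables; since ground terms form a free algebra, no two substitutions collapse to the same formula.
Number of ground instances = 243^2 = 59049.

59049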